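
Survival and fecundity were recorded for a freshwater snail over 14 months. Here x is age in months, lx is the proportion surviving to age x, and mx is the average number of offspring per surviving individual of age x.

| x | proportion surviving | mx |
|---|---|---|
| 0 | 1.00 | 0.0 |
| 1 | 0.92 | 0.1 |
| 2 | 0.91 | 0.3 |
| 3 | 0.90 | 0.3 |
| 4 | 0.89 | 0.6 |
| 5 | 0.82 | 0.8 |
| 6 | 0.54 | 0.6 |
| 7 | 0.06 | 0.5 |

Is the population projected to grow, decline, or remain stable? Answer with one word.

growing

R0 = Σ lx·mx = 0 + 0.092 + 0.273 + 0.27 + 0.534 + 0.656 + 0.324 + 0.03 = 2.179
R0 > 1, so the population is growing.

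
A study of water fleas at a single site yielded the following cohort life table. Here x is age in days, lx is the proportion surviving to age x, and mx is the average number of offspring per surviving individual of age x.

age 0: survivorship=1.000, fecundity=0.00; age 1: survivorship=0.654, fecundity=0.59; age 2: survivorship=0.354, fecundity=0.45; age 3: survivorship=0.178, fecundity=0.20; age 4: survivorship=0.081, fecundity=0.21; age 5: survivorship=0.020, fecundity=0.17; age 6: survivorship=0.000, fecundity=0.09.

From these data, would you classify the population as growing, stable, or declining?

declining

R0 = Σ lx·mx = 0 + 0.38586 + 0.1593 + 0.0356 + 0.01701 + 0.0034 + 0 = 0.60117
R0 < 1, so the population is declining.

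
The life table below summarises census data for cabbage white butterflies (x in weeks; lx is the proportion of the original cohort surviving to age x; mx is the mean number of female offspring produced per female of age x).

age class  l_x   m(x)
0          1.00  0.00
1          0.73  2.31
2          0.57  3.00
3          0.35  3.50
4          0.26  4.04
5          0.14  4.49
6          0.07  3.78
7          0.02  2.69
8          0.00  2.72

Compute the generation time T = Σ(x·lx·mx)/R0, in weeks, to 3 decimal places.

lx·mx: 0, 1.6863, 1.71, 1.225, 1.0504, 0.6286, 0.2646, 0.0538, 0 → R0 = 6.6187
x·lx·mx: 0, 1.6863, 3.42, 3.675, 4.2016, 3.143, 1.5876, 0.3766, 0 → Σ = 18.0901
T = 18.0901 / 6.6187 = 2.73318… → 2.733

2.733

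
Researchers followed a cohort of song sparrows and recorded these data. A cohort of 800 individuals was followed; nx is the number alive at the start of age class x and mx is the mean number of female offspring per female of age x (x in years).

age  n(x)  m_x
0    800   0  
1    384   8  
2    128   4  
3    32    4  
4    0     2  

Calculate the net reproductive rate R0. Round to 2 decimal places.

lx = nx/n0 = nx/800: 1, 0.48, 0.16, 0.04, 0
lx·mx by age: 0, 3.84, 0.64, 0.16, 0
R0 = Σ lx·mx = 4.64 → 4.64

4.64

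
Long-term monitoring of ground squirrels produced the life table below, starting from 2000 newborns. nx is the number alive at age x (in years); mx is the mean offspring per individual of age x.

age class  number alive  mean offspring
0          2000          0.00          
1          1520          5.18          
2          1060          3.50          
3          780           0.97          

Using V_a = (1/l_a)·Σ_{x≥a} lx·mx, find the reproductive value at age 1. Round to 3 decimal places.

8.119

lx = nx/n0 = nx/2000: 1, 0.76, 0.53, 0.39
lx·mx for x ≥ 1: 3.9368, 1.855, 0.3783 → sum = 6.1701
V_1 = 6.1701 / l_1 = 6.1701 / 0.76 = 8.118553… → 8.119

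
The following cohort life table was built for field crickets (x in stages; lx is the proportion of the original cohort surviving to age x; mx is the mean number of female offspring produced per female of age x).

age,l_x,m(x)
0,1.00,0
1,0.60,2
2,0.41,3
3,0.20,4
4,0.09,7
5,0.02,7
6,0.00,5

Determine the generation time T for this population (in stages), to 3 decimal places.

2.320

lx·mx: 0, 1.2, 1.23, 0.8, 0.63, 0.14, 0 → R0 = 4
x·lx·mx: 0, 1.2, 2.46, 2.4, 2.52, 0.7, 0 → Σ = 9.28
T = 9.28 / 4 = 2.32 → 2.320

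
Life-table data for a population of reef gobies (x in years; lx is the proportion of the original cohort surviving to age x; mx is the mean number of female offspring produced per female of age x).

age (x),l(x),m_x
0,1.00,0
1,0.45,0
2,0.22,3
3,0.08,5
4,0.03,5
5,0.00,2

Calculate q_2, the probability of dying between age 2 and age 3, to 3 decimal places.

0.636

q_2 = (l_2 − l_3) / l_2 = (0.22 − 0.08) / 0.22
     = 0.14 / 0.22 = 0.636364… → 0.636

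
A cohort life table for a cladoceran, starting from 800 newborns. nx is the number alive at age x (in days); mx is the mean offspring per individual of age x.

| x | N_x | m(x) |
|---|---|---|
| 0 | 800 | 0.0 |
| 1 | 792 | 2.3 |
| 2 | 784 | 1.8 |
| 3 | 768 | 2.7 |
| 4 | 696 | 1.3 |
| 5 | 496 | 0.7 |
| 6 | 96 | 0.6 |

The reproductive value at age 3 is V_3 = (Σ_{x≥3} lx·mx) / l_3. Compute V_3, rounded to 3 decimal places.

4.405

lx = nx/n0 = nx/800: 1, 0.99, 0.98, 0.96, 0.87, 0.62, 0.12
lx·mx for x ≥ 3: 2.592, 1.131, 0.434, 0.072 → sum = 4.229
V_3 = 4.229 / l_3 = 4.229 / 0.96 = 4.405208… → 4.405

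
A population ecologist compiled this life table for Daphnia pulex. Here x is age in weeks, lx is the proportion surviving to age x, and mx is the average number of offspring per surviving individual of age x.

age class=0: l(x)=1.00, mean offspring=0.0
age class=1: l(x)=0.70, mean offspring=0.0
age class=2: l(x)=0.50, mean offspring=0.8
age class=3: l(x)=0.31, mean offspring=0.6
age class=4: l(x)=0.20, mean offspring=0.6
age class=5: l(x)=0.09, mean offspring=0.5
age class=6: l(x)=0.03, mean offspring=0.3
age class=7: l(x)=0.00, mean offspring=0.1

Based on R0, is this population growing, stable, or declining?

declining

R0 = Σ lx·mx = 0 + 0 + 0.4 + 0.186 + 0.12 + 0.045 + 0.009 + 0 = 0.76
R0 < 1, so the population is declining.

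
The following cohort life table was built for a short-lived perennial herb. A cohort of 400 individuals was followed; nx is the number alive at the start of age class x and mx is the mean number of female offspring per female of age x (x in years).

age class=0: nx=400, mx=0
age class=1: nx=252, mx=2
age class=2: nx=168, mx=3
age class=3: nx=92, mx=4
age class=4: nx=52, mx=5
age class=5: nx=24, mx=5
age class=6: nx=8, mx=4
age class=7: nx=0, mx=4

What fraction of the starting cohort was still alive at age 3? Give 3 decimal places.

l_3 = n_3/n_0 = 92/400 = 0.23 → 0.230

0.230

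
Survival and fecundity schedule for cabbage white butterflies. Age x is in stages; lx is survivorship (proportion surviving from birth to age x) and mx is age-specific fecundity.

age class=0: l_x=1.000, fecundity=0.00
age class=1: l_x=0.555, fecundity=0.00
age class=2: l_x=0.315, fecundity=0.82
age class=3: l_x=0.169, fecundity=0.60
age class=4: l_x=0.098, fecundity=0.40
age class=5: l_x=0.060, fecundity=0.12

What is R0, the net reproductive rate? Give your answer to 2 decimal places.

0.41

lx·mx by age: 0, 0, 0.2583, 0.1014, 0.0392, 0.0072
R0 = Σ lx·mx = 0.4061 → 0.41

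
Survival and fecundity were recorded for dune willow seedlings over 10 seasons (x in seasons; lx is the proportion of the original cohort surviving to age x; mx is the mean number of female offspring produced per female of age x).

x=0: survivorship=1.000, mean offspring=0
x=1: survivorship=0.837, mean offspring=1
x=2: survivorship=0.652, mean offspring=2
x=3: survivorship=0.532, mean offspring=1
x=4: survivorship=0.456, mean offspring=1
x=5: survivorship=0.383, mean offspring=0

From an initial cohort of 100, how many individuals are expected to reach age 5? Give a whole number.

Expected survivors = N0 · l_5 = 100 × 0.383 = 38.3 → 38

38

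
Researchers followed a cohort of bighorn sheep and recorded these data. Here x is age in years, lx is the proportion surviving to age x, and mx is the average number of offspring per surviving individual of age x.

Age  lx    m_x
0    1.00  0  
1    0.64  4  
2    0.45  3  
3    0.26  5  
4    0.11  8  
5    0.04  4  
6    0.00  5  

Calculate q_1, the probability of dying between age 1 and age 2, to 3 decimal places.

0.297

q_1 = (l_1 − l_2) / l_1 = (0.64 − 0.45) / 0.64
     = 0.19 / 0.64 = 0.296875 → 0.297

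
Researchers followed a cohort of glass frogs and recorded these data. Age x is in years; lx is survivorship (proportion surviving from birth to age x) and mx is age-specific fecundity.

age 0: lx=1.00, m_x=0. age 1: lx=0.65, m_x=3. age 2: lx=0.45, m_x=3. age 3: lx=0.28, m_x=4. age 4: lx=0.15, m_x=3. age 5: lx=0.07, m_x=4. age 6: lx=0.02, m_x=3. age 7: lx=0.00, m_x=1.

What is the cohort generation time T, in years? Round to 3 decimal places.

lx·mx: 0, 1.95, 1.35, 1.12, 0.45, 0.28, 0.06, 0 → R0 = 5.21
x·lx·mx: 0, 1.95, 2.7, 3.36, 1.8, 1.4, 0.36, 0 → Σ = 11.57
T = 11.57 / 5.21 = 2.220729… → 2.221

2.221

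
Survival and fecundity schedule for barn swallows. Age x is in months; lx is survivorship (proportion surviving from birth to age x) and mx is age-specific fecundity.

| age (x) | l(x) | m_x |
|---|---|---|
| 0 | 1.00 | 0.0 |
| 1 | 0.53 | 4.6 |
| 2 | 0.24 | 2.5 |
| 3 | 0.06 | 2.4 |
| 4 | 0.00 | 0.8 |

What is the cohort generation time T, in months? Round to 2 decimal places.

1.28

lx·mx: 0, 2.438, 0.6, 0.144, 0 → R0 = 3.182
x·lx·mx: 0, 2.438, 1.2, 0.432, 0 → Σ = 4.07
T = 4.07 / 3.182 = 1.27907… → 1.28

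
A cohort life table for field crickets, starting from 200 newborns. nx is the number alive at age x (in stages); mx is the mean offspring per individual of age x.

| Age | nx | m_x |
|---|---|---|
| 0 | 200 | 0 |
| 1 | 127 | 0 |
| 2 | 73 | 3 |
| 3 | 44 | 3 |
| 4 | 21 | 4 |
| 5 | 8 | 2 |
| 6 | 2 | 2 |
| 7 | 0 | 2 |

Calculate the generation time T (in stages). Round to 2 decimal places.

2.80

lx = nx/n0 = nx/200: 1, 0.635, 0.365, 0.22, 0.105, 0.04, 0.01, 0
lx·mx: 0, 0, 1.095, 0.66, 0.42, 0.08, 0.02, 0 → R0 = 2.275
x·lx·mx: 0, 0, 2.19, 1.98, 1.68, 0.4, 0.12, 0 → Σ = 6.37
T = 6.37 / 2.275 = 2.8 → 2.80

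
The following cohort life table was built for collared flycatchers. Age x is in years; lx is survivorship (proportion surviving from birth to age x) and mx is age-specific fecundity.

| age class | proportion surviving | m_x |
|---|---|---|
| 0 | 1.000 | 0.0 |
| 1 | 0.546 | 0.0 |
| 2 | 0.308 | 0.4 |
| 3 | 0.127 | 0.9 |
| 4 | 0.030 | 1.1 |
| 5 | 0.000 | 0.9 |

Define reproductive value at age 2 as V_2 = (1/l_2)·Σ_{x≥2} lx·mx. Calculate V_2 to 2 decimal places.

0.88

lx·mx for x ≥ 2: 0.1232, 0.1143, 0.033, 0 → sum = 0.2705
V_2 = 0.2705 / l_2 = 0.2705 / 0.308 = 0.878247… → 0.88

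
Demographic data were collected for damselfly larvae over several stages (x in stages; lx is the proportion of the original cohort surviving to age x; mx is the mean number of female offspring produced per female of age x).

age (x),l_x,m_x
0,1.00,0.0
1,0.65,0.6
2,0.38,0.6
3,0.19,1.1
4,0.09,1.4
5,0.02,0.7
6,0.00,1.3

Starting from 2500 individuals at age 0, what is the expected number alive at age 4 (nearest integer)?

225

Expected survivors = N0 · l_4 = 2500 × 0.09 = 225 → 225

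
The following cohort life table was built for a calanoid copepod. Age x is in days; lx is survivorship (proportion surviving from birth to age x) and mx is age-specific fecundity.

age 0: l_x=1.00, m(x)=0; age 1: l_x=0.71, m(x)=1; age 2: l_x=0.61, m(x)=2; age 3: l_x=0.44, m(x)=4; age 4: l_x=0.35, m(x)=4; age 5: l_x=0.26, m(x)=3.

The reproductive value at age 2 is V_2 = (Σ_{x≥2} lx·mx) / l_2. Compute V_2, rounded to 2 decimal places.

lx·mx for x ≥ 2: 1.22, 1.76, 1.4, 0.78 → sum = 5.16
V_2 = 5.16 / l_2 = 5.16 / 0.61 = 8.459016… → 8.46

8.46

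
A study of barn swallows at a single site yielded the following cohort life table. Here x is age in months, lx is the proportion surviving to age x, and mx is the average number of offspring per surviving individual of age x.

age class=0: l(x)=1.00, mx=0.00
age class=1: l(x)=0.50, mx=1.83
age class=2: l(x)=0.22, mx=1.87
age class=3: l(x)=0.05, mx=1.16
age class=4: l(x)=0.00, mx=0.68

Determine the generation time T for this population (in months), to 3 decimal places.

lx·mx: 0, 0.915, 0.4114, 0.058, 0 → R0 = 1.3844
x·lx·mx: 0, 0.915, 0.8228, 0.174, 0 → Σ = 1.9118
T = 1.9118 / 1.3844 = 1.380959… → 1.381

1.381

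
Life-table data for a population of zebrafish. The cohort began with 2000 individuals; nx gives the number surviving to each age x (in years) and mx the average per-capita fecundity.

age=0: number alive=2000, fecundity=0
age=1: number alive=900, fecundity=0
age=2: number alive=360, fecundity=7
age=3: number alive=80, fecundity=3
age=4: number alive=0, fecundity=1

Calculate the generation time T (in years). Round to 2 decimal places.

lx = nx/n0 = nx/2000: 1, 0.45, 0.18, 0.04, 0
lx·mx: 0, 0, 1.26, 0.12, 0 → R0 = 1.38
x·lx·mx: 0, 0, 2.52, 0.36, 0 → Σ = 2.88
T = 2.88 / 1.38 = 2.086957… → 2.09

2.09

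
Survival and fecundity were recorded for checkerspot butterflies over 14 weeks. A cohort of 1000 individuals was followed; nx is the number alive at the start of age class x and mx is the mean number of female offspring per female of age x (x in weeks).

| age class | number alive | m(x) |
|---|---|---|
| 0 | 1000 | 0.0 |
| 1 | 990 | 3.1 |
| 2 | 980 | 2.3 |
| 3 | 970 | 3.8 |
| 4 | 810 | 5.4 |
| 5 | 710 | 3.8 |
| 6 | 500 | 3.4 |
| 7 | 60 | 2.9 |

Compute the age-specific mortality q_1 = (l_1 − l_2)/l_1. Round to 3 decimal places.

lx = nx/n0 = nx/1000: 1, 0.99, 0.98, 0.97, 0.81, 0.71, 0.5, 0.06
q_1 = (l_1 − l_2) / l_1 = (0.99 − 0.98) / 0.99
     = 0.01 / 0.99 = 0.010101… → 0.010

0.010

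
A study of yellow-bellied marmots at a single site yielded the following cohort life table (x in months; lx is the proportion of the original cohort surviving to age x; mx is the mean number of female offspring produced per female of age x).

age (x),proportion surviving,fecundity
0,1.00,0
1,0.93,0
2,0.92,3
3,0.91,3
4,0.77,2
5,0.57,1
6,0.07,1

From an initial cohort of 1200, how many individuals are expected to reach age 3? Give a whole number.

1092

Expected survivors = N0 · l_3 = 1200 × 0.91 = 1092 → 1092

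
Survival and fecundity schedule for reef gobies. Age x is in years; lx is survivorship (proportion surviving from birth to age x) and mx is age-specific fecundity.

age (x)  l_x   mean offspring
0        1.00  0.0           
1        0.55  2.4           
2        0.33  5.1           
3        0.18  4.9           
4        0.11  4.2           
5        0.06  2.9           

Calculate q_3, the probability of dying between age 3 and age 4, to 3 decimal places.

0.389

q_3 = (l_3 − l_4) / l_3 = (0.18 − 0.11) / 0.18
     = 0.07 / 0.18 = 0.388889… → 0.389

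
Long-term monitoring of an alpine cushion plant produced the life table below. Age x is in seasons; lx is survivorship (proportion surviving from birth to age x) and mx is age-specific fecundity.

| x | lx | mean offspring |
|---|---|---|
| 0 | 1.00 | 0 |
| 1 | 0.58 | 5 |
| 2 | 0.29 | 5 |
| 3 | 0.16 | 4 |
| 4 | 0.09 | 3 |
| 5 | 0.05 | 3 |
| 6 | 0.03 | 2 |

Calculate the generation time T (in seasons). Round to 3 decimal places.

lx·mx: 0, 2.9, 1.45, 0.64, 0.27, 0.15, 0.06 → R0 = 5.47
x·lx·mx: 0, 2.9, 2.9, 1.92, 1.08, 0.75, 0.36 → Σ = 9.91
T = 9.91 / 5.47 = 1.8117… → 1.812

1.812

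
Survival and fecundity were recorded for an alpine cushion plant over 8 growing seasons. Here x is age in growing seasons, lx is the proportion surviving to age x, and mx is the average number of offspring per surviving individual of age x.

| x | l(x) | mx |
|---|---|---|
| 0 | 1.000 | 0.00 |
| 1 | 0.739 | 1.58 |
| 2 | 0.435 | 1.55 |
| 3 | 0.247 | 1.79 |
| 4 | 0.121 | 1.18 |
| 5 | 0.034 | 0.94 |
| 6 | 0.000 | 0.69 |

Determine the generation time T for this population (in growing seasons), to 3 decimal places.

lx·mx: 0, 1.16762, 0.67425, 0.44213, 0.14278, 0.03196, 0 → R0 = 2.45874
x·lx·mx: 0, 1.16762, 1.3485, 1.32639, 0.57112, 0.1598, 0 → Σ = 4.57343
T = 4.57343 / 2.45874 = 1.860071… → 1.860

1.860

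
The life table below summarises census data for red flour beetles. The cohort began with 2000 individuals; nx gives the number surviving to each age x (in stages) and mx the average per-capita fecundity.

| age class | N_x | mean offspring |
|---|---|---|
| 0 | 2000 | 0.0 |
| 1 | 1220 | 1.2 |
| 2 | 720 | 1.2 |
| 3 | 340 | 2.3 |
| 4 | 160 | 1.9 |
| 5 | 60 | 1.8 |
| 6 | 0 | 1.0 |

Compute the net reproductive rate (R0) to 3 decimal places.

lx = nx/n0 = nx/2000: 1, 0.61, 0.36, 0.17, 0.08, 0.03, 0
lx·mx by age: 0, 0.732, 0.432, 0.391, 0.152, 0.054, 0
R0 = Σ lx·mx = 1.761 → 1.761

1.761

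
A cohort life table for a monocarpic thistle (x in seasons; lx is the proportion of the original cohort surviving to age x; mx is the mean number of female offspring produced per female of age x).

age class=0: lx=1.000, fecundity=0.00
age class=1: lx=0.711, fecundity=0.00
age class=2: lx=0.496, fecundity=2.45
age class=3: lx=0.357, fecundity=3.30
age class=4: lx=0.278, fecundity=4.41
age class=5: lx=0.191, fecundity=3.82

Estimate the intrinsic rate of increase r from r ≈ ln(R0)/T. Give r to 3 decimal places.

R0 = Σ lx·mx = 0 + 0 + 1.2152 + 1.1781 + 1.22598 + 0.72962 = 4.3489
Σ x·lx·mx = 14.51672; T = 14.51672/4.3489 = 3.33802…
r ≈ ln(R0)/T = ln(4.3489)/3.33802… = 0.44036… → 0.440

0.440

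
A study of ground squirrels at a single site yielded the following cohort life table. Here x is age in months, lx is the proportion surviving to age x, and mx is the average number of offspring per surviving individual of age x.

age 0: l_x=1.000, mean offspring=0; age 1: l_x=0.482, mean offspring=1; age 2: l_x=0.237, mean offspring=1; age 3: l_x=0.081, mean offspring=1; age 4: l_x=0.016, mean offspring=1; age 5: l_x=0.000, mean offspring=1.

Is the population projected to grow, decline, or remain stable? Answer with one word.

R0 = Σ lx·mx = 0 + 0.482 + 0.237 + 0.081 + 0.016 + 0 = 0.816
R0 < 1, so the population is declining.

declining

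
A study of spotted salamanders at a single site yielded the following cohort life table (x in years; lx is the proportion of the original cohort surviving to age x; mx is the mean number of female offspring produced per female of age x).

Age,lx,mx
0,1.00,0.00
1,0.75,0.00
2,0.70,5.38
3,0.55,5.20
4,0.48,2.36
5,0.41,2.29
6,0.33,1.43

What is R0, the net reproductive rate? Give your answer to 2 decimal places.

9.17

lx·mx by age: 0, 0, 3.766, 2.86, 1.1328, 0.9389, 0.4719
R0 = Σ lx·mx = 9.1696 → 9.17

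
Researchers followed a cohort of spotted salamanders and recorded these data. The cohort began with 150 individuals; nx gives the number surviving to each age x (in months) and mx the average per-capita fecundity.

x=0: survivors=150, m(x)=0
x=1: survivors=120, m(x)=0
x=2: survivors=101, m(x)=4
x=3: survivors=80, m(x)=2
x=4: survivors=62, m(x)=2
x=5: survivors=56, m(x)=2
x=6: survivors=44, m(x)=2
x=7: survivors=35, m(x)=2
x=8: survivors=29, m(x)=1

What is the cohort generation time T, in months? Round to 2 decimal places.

lx = nx/n0 = nx/150: 1, 0.8, 0.67333…, 0.53333…, 0.41333…, 0.37333…, 0.29333…, 0.23333…, 0.19333…
lx·mx: 0, 0, 2.693333…, 1.066667…, 0.826667…, 0.746667…, 0.586667…, 0.466667…, 0.193333… → R0 = 6.58…
x·lx·mx: 0, 0, 5.386667…, 3.2…, 3.306667…, 3.733333…, 3.52…, 3.266667…, 1.546667… → Σ = 23.96…
T = 23.96… / 6.58… = 3.641337… → 3.64

3.64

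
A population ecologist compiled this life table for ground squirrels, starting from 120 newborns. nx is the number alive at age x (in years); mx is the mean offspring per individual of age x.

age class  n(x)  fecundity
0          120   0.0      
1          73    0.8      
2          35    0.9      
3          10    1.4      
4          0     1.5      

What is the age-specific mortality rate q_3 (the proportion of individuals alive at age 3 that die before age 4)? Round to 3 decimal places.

1.000

lx = nx/n0 = nx/120: 1, 0.60833…, 0.29167…, 0.08333…, 0
q_3 = (l_3 − l_4) / l_3 = (0.083333… − 0) / 0.083333…
     = 0.083333… / 0.083333… = 1 → 1.000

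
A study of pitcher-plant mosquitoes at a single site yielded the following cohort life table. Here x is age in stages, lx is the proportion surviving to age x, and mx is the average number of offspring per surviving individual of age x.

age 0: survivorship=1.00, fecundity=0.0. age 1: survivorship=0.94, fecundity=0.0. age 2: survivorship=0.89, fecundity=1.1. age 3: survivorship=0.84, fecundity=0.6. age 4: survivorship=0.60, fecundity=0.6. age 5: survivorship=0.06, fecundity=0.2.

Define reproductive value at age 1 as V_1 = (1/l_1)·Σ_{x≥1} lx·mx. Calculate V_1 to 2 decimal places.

1.97

lx·mx for x ≥ 1: 0, 0.979, 0.504, 0.36, 0.012 → sum = 1.855
V_1 = 1.855 / l_1 = 1.855 / 0.94 = 1.973404… → 1.97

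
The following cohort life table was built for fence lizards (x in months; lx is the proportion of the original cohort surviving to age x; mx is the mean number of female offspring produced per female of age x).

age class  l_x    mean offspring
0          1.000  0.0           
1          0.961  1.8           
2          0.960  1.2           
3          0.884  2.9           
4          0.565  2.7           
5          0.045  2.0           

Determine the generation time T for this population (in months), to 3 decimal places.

2.588

lx·mx: 0, 1.7298, 1.152, 2.5636, 1.5255, 0.09 → R0 = 7.0609
x·lx·mx: 0, 1.7298, 2.304, 7.6908, 6.102, 0.45 → Σ = 18.2766
T = 18.2766 / 7.0609 = 2.588424… → 2.588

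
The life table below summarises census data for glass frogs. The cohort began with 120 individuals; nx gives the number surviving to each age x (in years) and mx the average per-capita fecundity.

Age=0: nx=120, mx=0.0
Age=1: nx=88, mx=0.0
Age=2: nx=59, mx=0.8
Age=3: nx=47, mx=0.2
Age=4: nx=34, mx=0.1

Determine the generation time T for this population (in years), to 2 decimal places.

lx = nx/n0 = nx/120: 1, 0.73333…, 0.49167…, 0.39167…, 0.28333…
lx·mx: 0, 0, 0.393333…, 0.078333…, 0.028333… → R0 = 0.5…
x·lx·mx: 0, 0, 0.786667…, 0.235…, 0.113333… → Σ = 1.135…
T = 1.135… / 0.5… = 2.27 → 2.27

2.27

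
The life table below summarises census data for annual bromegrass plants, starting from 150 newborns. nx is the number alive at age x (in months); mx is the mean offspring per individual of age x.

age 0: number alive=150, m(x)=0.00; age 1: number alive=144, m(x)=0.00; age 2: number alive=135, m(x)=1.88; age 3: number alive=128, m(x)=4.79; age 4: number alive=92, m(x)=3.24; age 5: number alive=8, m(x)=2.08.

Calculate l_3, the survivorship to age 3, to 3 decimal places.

l_3 = n_3/n_0 = 128/150 = 0.853333… → 0.853

0.853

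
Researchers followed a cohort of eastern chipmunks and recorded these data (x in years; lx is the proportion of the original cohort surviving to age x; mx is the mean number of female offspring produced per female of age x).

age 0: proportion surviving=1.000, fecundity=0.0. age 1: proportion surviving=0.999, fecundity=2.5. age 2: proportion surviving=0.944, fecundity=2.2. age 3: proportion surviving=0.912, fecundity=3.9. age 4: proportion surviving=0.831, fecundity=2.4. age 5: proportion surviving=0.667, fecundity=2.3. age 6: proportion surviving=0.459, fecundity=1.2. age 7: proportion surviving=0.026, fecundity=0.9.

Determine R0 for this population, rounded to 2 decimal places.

12.23

lx·mx by age: 0, 2.4975, 2.0768, 3.5568, 1.9944, 1.5341, 0.5508, 0.0234
R0 = Σ lx·mx = 12.2338 → 12.23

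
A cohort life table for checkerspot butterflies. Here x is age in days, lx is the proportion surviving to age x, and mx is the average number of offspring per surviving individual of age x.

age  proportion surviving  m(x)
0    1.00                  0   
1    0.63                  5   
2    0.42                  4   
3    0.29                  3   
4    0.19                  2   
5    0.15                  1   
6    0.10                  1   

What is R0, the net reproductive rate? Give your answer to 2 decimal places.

lx·mx by age: 0, 3.15, 1.68, 0.87, 0.38, 0.15, 0.1
R0 = Σ lx·mx = 6.33 → 6.33

6.33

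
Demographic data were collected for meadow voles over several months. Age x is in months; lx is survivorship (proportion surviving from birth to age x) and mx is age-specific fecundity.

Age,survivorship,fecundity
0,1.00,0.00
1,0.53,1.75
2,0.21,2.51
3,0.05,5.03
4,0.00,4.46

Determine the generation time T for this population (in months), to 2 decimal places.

lx·mx: 0, 0.9275, 0.5271, 0.2515, 0 → R0 = 1.7061
x·lx·mx: 0, 0.9275, 1.0542, 0.7545, 0 → Σ = 2.7362
T = 2.7362 / 1.7061 = 1.603775… → 1.60

1.60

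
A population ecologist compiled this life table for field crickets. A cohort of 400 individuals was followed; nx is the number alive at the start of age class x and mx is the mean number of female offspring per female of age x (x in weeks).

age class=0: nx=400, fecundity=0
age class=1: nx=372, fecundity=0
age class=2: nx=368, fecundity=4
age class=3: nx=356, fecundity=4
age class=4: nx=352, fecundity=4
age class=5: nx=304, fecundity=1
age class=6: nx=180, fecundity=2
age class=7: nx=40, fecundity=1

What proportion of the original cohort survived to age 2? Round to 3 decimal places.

l_2 = n_2/n_0 = 368/400 = 0.92 → 0.920

0.920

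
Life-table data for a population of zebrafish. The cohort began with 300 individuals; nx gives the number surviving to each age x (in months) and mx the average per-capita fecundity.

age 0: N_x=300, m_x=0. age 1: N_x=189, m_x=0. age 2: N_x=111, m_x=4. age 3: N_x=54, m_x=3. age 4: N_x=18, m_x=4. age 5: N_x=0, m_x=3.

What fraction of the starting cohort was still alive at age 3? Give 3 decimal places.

l_3 = n_3/n_0 = 54/300 = 0.18 → 0.180

0.180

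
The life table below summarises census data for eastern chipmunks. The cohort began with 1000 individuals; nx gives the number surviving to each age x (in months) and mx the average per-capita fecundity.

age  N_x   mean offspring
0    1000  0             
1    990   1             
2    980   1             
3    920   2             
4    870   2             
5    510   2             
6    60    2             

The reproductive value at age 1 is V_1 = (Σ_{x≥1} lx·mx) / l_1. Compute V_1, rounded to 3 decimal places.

6.758

lx = nx/n0 = nx/1000: 1, 0.99, 0.98, 0.92, 0.87, 0.51, 0.06
lx·mx for x ≥ 1: 0.99, 0.98, 1.84, 1.74, 1.02, 0.12 → sum = 6.69
V_1 = 6.69 / l_1 = 6.69 / 0.99 = 6.757576… → 6.758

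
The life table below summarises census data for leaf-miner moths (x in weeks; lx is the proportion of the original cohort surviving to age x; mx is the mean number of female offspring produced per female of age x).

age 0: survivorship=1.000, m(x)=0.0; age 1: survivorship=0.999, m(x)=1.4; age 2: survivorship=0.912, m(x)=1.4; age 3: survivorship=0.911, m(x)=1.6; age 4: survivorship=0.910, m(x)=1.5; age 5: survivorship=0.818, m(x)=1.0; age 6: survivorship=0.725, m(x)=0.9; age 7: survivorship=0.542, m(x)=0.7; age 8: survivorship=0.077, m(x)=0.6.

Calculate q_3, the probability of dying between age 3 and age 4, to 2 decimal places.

0.00

q_3 = (l_3 − l_4) / l_3 = (0.911 − 0.91) / 0.911
     = 0.001 / 0.911 = 0.001098… → 0.00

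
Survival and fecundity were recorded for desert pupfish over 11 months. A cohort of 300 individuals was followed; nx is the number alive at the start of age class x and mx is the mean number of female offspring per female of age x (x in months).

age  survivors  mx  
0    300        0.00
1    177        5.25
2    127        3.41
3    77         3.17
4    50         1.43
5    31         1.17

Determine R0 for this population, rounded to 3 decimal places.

5.714

lx = nx/n0 = nx/300: 1, 0.59, 0.42333…, 0.25667…, 0.16667…, 0.10333…
lx·mx by age: 0, 3.0975, 1.443567…, 0.813633…, 0.238333…, 0.1209…
R0 = Σ lx·mx = 5.713933… → 5.714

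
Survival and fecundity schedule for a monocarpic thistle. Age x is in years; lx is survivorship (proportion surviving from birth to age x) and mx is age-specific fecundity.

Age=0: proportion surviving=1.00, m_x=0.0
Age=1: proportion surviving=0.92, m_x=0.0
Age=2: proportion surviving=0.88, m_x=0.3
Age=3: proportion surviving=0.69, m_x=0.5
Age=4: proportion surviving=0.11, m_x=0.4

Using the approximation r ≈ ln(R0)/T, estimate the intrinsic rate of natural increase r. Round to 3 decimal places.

-0.160

R0 = Σ lx·mx = 0 + 0 + 0.264 + 0.345 + 0.044 = 0.653
Σ x·lx·mx = 1.739; T = 1.739/0.653 = 2.66309…
r ≈ ln(R0)/T = ln(0.653)/2.66309… = -0.16003… → -0.160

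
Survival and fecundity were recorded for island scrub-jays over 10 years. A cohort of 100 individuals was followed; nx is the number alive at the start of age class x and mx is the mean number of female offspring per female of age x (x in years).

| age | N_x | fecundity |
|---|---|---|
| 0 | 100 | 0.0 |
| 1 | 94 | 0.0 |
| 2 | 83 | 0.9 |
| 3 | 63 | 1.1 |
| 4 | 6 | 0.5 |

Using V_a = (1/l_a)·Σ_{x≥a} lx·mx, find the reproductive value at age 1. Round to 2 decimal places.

1.56

lx = nx/n0 = nx/100: 1, 0.94, 0.83, 0.63, 0.06
lx·mx for x ≥ 1: 0, 0.747, 0.693, 0.03 → sum = 1.47
V_1 = 1.47 / l_1 = 1.47 / 0.94 = 1.56383… → 1.56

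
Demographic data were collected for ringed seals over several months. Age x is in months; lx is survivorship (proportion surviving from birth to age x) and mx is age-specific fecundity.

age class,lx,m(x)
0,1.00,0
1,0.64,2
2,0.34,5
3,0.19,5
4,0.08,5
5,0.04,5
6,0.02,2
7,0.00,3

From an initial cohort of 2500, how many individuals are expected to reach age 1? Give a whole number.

1600

Expected survivors = N0 · l_1 = 2500 × 0.64 = 1600 → 1600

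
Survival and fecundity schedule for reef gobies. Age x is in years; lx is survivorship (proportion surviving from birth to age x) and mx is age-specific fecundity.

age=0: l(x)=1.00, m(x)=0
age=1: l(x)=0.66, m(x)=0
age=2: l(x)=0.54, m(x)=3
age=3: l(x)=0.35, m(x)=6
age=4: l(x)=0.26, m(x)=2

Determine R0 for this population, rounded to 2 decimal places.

4.24

lx·mx by age: 0, 0, 1.62, 2.1, 0.52
R0 = Σ lx·mx = 4.24 → 4.24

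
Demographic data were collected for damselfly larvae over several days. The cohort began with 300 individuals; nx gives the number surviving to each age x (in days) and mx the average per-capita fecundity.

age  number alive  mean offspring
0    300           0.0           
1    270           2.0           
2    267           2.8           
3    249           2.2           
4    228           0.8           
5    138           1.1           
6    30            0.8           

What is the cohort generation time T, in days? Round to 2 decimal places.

lx = nx/n0 = nx/300: 1, 0.9, 0.89, 0.83, 0.76, 0.46, 0.1
lx·mx: 0, 1.8, 2.492, 1.826, 0.608, 0.506, 0.08 → R0 = 7.312
x·lx·mx: 0, 1.8, 4.984, 5.478, 2.432, 2.53, 0.48 → Σ = 17.704
T = 17.704 / 7.312 = 2.421225… → 2.42

2.42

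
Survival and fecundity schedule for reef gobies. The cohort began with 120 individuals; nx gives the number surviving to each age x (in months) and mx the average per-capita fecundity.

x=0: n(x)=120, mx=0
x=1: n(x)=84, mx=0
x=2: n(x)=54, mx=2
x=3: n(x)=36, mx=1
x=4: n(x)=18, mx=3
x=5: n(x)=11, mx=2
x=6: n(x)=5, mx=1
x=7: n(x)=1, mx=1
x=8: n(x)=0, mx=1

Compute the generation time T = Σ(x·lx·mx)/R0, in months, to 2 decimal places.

3.04

lx = nx/n0 = nx/120: 1, 0.7, 0.45, 0.3, 0.15, 0.09167…, 0.04167…, 0.00833…, 0
lx·mx: 0, 0, 0.9, 0.3, 0.45, 0.183333…, 0.041667…, 0.008333…, 0 → R0 = 1.883333…
x·lx·mx: 0, 0, 1.8, 0.9, 1.8, 0.916667…, 0.25…, 0.058333…, 0 → Σ = 5.725…
T = 5.725… / 1.883333… = 3.039823… → 3.04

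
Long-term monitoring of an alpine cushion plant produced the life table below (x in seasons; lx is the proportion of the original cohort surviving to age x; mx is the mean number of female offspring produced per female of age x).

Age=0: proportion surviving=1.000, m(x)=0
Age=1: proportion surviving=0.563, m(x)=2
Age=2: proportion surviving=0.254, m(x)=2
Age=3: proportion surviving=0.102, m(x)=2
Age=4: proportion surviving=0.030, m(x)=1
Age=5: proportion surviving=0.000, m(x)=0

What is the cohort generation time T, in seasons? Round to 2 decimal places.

lx·mx: 0, 1.126, 0.508, 0.204, 0.03, 0 → R0 = 1.868
x·lx·mx: 0, 1.126, 1.016, 0.612, 0.12, 0 → Σ = 2.874
T = 2.874 / 1.868 = 1.538544… → 1.54

1.54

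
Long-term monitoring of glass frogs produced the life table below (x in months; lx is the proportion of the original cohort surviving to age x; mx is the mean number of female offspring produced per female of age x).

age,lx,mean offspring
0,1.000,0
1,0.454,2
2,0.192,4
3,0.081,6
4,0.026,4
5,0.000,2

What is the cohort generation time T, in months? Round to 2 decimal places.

1.91

lx·mx: 0, 0.908, 0.768, 0.486, 0.104, 0 → R0 = 2.266
x·lx·mx: 0, 0.908, 1.536, 1.458, 0.416, 0 → Σ = 4.318
T = 4.318 / 2.266 = 1.90556… → 1.91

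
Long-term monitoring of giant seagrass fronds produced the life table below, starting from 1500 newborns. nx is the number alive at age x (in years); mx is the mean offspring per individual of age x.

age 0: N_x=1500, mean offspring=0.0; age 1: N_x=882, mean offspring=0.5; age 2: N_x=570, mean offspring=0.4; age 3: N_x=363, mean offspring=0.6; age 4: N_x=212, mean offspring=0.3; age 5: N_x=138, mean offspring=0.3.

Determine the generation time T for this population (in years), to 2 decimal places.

lx = nx/n0 = nx/1500: 1, 0.588, 0.38, 0.242, 0.14133…, 0.092
lx·mx: 0, 0.294, 0.152, 0.1452, 0.0424…, 0.0276 → R0 = 0.6612…
x·lx·mx: 0, 0.294, 0.304, 0.4356, 0.1696…, 0.138 → Σ = 1.3412…
T = 1.3412… / 0.6612… = 2.028433… → 2.03

2.03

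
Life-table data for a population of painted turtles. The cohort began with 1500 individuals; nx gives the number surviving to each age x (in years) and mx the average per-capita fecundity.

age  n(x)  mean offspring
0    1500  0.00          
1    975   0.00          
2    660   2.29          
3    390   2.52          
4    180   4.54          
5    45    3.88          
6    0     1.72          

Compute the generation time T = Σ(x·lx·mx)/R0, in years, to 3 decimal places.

2.901

lx = nx/n0 = nx/1500: 1, 0.65, 0.44, 0.26, 0.12, 0.03, 0
lx·mx: 0, 0, 1.0076, 0.6552, 0.5448, 0.1164, 0 → R0 = 2.324
x·lx·mx: 0, 0, 2.0152, 1.9656, 2.1792, 0.582, 0 → Σ = 6.742
T = 6.742 / 2.324 = 2.901033… → 2.901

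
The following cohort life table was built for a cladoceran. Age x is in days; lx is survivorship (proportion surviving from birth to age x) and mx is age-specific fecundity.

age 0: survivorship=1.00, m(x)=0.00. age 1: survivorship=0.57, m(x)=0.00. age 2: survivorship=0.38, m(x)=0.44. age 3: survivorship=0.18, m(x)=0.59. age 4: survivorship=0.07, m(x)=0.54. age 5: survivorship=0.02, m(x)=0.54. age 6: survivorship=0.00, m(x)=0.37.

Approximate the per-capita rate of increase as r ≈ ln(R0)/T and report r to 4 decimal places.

R0 = Σ lx·mx = 0 + 0 + 0.1672 + 0.1062 + 0.0378 + 0.0108 + 0 = 0.322
Σ x·lx·mx = 0.8582; T = 0.8582/0.322 = 2.66522…
r ≈ ln(R0)/T = ln(0.322)/2.66522… = -0.425182… → -0.4252

-0.4252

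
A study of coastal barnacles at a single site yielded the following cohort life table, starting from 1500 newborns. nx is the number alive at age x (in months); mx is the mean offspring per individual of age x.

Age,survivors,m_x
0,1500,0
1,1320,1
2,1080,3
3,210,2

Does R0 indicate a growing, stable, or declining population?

lx = nx/n0 = nx/1500: 1, 0.88, 0.72, 0.14
R0 = Σ lx·mx = 0 + 0.88 + 2.16 + 0.28 = 3.32
R0 > 1, so the population is growing.

growing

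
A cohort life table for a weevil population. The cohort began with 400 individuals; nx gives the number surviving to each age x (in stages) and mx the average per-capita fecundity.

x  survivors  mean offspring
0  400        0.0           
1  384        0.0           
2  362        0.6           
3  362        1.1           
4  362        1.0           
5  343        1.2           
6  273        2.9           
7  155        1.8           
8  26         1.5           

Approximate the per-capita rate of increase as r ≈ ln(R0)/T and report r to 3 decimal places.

lx = nx/n0 = nx/400: 1, 0.96, 0.905, 0.905, 0.905, 0.8575, 0.6825, 0.3875, 0.065
R0 = Σ lx·mx = 0 + 0 + 0.543 + 0.9955 + 0.905 + 1.029 + 1.97925 + 0.6975 + 0.0975 = 6.24675
Σ x·lx·mx = 30.3755; T = 30.3755/6.24675 = 4.86261…
r ≈ ln(R0)/T = ln(6.24675)/4.86261… = 0.37677… → 0.377

0.377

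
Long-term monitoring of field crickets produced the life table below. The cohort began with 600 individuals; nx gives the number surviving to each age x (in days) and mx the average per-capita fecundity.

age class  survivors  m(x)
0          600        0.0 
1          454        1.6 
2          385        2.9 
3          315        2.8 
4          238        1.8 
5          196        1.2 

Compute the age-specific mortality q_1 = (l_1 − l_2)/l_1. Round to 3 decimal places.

0.152

lx = nx/n0 = nx/600: 1, 0.75667…, 0.64167…, 0.525, 0.39667…, 0.32667…
q_1 = (l_1 − l_2) / l_1 = (0.756667… − 0.641667…) / 0.756667…
     = 0.115… / 0.756667… = 0.151982… → 0.152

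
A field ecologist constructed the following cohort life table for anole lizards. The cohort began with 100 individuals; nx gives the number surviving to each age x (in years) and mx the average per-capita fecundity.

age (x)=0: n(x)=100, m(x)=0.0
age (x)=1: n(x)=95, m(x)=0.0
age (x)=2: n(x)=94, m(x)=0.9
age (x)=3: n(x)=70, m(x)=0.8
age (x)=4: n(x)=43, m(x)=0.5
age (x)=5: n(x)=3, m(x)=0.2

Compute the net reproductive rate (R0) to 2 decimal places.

lx = nx/n0 = nx/100: 1, 0.95, 0.94, 0.7, 0.43, 0.03
lx·mx by age: 0, 0, 0.846, 0.56, 0.215, 0.006
R0 = Σ lx·mx = 1.627 → 1.63

1.63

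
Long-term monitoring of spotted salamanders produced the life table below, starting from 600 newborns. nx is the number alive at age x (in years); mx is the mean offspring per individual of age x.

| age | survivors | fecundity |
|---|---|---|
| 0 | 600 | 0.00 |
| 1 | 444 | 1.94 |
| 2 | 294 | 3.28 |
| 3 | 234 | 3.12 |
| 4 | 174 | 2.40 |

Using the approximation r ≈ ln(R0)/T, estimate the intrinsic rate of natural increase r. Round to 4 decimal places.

lx = nx/n0 = nx/600: 1, 0.74, 0.49, 0.39, 0.29
R0 = Σ lx·mx = 0 + 1.4356 + 1.6072 + 1.2168 + 0.696 = 4.9556
Σ x·lx·mx = 11.0844; T = 11.0844/4.9556 = 2.23674…
r ≈ ln(R0)/T = ln(4.9556)/2.23674… = 0.715558… → 0.7156

0.7156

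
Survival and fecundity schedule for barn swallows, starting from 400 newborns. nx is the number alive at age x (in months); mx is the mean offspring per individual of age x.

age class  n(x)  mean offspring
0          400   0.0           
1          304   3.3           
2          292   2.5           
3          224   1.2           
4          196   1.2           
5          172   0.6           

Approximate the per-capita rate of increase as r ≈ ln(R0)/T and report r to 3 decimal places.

lx = nx/n0 = nx/400: 1, 0.76, 0.73, 0.56, 0.49, 0.43
R0 = Σ lx·mx = 0 + 2.508 + 1.825 + 0.672 + 0.588 + 0.258 = 5.851
Σ x·lx·mx = 11.816; T = 11.816/5.851 = 2.01948…
r ≈ ln(R0)/T = ln(5.851)/2.01948… = 0.87478… → 0.875

0.875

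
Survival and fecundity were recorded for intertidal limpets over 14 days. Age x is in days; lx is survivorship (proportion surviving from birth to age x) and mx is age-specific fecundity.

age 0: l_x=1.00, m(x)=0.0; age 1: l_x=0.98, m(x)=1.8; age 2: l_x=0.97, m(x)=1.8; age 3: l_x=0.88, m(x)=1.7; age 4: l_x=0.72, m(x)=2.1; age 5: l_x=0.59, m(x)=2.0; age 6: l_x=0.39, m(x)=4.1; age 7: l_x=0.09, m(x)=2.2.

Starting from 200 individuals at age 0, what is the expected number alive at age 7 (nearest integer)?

18

Expected survivors = N0 · l_7 = 200 × 0.09 = 18 → 18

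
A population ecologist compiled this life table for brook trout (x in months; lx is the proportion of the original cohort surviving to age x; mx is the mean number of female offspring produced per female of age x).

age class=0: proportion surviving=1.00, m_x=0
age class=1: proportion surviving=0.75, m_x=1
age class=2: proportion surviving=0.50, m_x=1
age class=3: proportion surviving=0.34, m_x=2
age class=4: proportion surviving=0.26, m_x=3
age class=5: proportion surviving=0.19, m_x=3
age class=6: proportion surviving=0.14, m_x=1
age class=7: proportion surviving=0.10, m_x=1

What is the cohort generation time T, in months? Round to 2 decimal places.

lx·mx: 0, 0.75, 0.5, 0.68, 0.78, 0.57, 0.14, 0.1 → R0 = 3.52
x·lx·mx: 0, 0.75, 1, 2.04, 3.12, 2.85, 0.84, 0.7 → Σ = 11.3
T = 11.3 / 3.52 = 3.210227… → 3.21

3.21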